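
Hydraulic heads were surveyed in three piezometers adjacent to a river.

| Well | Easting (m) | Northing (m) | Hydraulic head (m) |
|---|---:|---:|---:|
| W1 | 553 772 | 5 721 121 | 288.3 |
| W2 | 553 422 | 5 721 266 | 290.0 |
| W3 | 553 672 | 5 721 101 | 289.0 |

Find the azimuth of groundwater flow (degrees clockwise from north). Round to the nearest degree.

061°

Three-point gradient (reference W1): Δ to W2 = (-350, 145, +1.7), Δ to W3 = (-100, -20, +0.7).
∂h/∂x = -0.006302, ∂h/∂y = -0.003488 (det = 21500).
Flow direction (−∇h) has components (+0.006302 E, +0.003488 N).
Azimuth = atan2(E, N) = atan2(+0.006302, +0.003488) = 61.0° ≈ 061°.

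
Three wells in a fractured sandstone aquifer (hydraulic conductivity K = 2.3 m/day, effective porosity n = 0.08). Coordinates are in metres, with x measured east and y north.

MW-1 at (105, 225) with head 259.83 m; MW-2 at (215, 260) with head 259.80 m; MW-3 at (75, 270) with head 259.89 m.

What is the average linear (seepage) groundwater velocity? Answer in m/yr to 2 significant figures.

12 m/yr

Taking MW-1 as reference: MW-2−MW-1 = (110, 35, -0.03); MW-3−MW-1 = (-30, 45, +0.06).
Determinant of the coordinate differences = 110·45 − (-30)·35 = 6000.
∂h/∂x = [(-0.03)·45 − (+0.06)·35] / 6000 = -0.0005750
∂h/∂y = [110·(+0.06) − (-30)·(-0.03)] / 6000 = +0.0009500
|∇h| = √(-0.0005750² + 0.0009500²) = 0.00111
Seepage velocity v = K·i/n = 2.3 × 0.00111 / 0.08 = 0.03191 m/day = 11.66 m/yr.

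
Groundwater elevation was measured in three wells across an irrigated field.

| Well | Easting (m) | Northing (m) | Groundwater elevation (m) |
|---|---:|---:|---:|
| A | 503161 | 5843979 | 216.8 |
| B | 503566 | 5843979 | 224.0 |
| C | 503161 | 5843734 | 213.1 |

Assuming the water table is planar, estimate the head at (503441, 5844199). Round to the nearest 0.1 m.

∂h/∂x = (224.0 − 216.8) / (503566 − 503161) = +0.01778
∂h/∂y = (213.1 − 216.8) / (5843734 − 5843979) = +0.01510
h(503441, 5844199) = 216.8 + (+0.01778)·(280) + (+0.01510)·(220) = 216.8 +4.978 +3.322 = 225.100 m.

225.1 m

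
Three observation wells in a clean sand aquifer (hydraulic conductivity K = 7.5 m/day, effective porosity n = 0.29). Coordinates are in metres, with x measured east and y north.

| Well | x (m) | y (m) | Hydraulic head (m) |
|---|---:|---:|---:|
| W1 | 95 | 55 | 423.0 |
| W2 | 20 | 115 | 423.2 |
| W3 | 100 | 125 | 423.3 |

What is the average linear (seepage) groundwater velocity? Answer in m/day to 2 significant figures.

With h = a·x + b·y + c and W1 as origin, the differences give:
  (-75)·a + 60·b = +0.2
  5·a + 70·b = +0.3
Eliminate b (×70 and ×60, subtract): -5550·a = -4.00 → a = ∂h/∂x = +0.0007207
Back-substitute: b = ∂h/∂y = +0.004234.
|∇h| = √(0.0007207² + 0.004234²) = 0.004295
Seepage velocity v = K·i/n = 7.5 × 0.004295 / 0.29 = 0.1111 m/day.

0.11 m/day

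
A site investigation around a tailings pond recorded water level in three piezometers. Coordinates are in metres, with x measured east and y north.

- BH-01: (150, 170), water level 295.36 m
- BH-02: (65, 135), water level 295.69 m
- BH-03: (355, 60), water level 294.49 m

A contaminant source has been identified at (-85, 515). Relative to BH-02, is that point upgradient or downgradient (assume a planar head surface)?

Taking BH-01 as reference: BH-02−BH-01 = (-85, -35, +0.33); BH-03−BH-01 = (205, -110, -0.87).
Determinant of the coordinate differences = (-85)·(-110) − 205·(-35) = 16525.
∂h/∂x = [(+0.33)·(-110) − (-0.87)·(-35)] / 16525 = -0.004039
∂h/∂y = [(-85)·(-0.87) − 205·(+0.33)] / 16525 = +0.0003812
Head at (-85, 515) = 295.36 + (-0.004039)·(-235) + (+0.0003812)·(345) = 296.44 m.
That is higher than the 295.69 m at BH-02, so the point is upgradient.

upgradient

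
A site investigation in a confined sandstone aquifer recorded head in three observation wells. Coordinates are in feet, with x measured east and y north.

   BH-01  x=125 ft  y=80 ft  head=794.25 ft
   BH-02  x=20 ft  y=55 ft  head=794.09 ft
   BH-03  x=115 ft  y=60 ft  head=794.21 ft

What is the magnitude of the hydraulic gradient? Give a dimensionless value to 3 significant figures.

Taking BH-01 as reference: BH-02−BH-01 = (-105, -25, -0.16); BH-03−BH-01 = (-10, -20, -0.04).
Determinant of the coordinate differences = (-105)·(-20) − (-10)·(-25) = 1850.
∂h/∂x = [(-0.16)·(-20) − (-0.04)·(-25)] / 1850 = +0.001189
∂h/∂y = [(-105)·(-0.04) − (-10)·(-0.16)] / 1850 = +0.001405
|∇h| = √(0.001189² + 0.001405²) = 0.001841

0.00184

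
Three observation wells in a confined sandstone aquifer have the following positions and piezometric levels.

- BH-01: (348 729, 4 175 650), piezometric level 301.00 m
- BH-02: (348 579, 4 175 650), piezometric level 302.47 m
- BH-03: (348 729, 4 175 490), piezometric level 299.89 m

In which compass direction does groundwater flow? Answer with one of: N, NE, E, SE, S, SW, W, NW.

SE

∂h/∂x = (302.47 − 301.00) / (348579 − 348729) = -0.009800
∂h/∂y = (299.89 − 301.00) / (4175490 − 4175650) = +0.006938
Flow = −∇h = (+0.009800 east, -0.006938 north), which points southeast.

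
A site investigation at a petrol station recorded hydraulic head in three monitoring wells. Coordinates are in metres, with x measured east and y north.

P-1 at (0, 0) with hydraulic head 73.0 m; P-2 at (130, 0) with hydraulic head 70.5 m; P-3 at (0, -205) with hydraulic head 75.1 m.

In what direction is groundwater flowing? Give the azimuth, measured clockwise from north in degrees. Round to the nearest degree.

062°

∂h/∂x = (70.5 − 73.0) / (130 − 0) = -0.01923
∂h/∂y = (75.1 − 73.0) / (-205 − 0) = -0.01024
Flow direction (−∇h) has components (+0.01923 E, +0.01024 N).
Azimuth = atan2(E, N) = atan2(+0.01923, +0.01024) = 62.0° ≈ 062°.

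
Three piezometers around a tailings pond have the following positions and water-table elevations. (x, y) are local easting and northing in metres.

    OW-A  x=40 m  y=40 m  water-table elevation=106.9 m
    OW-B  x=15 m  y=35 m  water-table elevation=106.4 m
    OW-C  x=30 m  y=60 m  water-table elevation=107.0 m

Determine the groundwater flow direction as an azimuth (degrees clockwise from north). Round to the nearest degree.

Differences from OW-A: to OW-B (Δx, Δy, Δh) = (-25, -5, -0.5); to OW-C = (-10, 20, +0.1).
Solve a·Δx + b·Δy = Δh: det = (-25)·20 − (-10)·(-5) = -550.
∂h/∂x = [(-0.5)·20 − (+0.1)·(-5)] / -550 = +0.01727
∂h/∂y = [(-25)·(+0.1) − (-10)·(-0.5)] / -550 = +0.01364
Flow direction (−∇h) has components (-0.01727 E, -0.01364 N).
Azimuth = atan2(E, N) = atan2(-0.01727, -0.01364) = 231.7° ≈ 232°.

232°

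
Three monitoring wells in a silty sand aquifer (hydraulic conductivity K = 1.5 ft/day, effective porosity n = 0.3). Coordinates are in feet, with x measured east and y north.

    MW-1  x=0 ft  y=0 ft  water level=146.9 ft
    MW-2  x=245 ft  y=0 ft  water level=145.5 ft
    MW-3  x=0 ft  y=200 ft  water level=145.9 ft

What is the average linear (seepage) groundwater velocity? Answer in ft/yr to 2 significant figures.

∂h/∂x = (145.5 − 146.9) / (245 − 0) = -0.005714
∂h/∂y = (145.9 − 146.9) / (200 − 0) = -0.005000
|∇h| = √(-0.005714² + -0.005000²) = 0.007593
Seepage velocity v = K·i/n = 1.5 × 0.007593 / 0.3 = 0.03797 ft/day = 13.87 ft/yr.

14 ft/yr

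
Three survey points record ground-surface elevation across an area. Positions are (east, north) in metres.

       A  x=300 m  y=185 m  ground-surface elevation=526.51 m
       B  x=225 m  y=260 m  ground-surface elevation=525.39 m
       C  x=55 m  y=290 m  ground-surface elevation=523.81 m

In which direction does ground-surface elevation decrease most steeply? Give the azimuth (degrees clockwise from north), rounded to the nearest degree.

310°

Three-point gradient (reference A): Δ to B = (-75, 75, -1.12), Δ to C = (-245, 105, -2.70).
∂z/∂x = +0.008086, ∂z/∂y = -0.006848 (det = 10500).
Steepest decrease is along −∇f: components (-0.008086 E, +0.006848 N).
Azimuth = atan2(-0.008086, +0.006848) = 310.3° ≈ 310°.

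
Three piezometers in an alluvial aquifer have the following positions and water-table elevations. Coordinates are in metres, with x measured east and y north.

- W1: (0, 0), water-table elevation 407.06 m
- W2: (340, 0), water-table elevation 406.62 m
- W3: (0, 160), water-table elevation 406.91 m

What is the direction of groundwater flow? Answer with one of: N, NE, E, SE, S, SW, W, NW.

∂h/∂x = (406.62 − 407.06) / (340 − 0) = -0.001294
∂h/∂y = (406.91 − 407.06) / (160 − 0) = -0.0009375
Flow = −∇h = (+0.001294 east, +0.0009375 north), which points northeast.

NE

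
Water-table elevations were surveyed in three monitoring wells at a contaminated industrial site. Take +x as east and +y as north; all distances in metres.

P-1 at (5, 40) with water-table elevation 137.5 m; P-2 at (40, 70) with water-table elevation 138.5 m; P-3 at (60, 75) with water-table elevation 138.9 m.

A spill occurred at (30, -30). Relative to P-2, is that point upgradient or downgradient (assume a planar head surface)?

downgradient

Differences from P-1: to P-2 (Δx, Δy, Δh) = (35, 30, +1.0); to P-3 = (55, 35, +1.4).
Determinant of the coordinate differences = 35·35 − 55·30 = -425.
∂h/∂x = [(+1.0)·35 − (+1.4)·30] / -425 = +0.01647
∂h/∂y = [35·(+1.4) − 55·(+1.0)] / -425 = +0.01412
Head at (30, -30) = 137.5 + (+0.01647)·(25) + (+0.01412)·(-70) = 136.92 m.
That is lower than the 138.5 m at P-2, so the point is downgradient.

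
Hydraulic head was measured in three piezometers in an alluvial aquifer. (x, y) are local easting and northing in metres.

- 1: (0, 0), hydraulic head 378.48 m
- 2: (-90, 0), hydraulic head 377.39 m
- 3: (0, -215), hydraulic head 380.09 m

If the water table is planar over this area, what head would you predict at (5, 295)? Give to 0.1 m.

∂h/∂x = (377.39 − 378.48) / (-90 − 0) = +0.01211
∂h/∂y = (380.09 − 378.48) / (-215 − 0) = -0.007488
h(5, 295) = 378.48 + (+0.01211)·(5) + (-0.007488)·(295) = 378.48 +0.061 -2.209 = 376.331 m.

376.3 m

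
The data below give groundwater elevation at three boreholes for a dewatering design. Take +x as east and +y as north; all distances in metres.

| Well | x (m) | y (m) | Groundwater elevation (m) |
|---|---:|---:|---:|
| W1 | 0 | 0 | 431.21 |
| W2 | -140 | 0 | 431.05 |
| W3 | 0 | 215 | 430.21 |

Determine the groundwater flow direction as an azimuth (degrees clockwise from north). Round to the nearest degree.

346°

∂h/∂x = (431.05 − 431.21) / (-140 − 0) = +0.001143
∂h/∂y = (430.21 − 431.21) / (215 − 0) = -0.004651
Flow direction (−∇h) has components (-0.001143 E, +0.004651 N).
Azimuth = atan2(E, N) = atan2(-0.001143, +0.004651) = 346.2° ≈ 346°.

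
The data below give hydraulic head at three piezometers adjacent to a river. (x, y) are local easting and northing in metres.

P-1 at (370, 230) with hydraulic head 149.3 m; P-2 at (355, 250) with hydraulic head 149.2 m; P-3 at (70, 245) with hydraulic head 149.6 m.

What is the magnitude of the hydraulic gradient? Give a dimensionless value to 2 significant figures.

Three-point gradient (reference P-1): Δ to P-2 = (-15, 20, -0.1), Δ to P-3 = (-300, 15, +0.3).
∂h/∂x = -0.001299, ∂h/∂y = -0.005974 (det = 5775).
|∇h| = √(-0.001299² + -0.005974²) = 0.006114

0.0061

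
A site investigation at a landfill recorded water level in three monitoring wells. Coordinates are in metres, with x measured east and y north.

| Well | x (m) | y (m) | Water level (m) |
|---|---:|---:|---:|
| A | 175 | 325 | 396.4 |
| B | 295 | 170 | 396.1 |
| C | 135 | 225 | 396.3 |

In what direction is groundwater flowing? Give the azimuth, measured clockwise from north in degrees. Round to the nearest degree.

Taking A as reference: B−A = (120, -155, -0.3); C−A = (-40, -100, -0.1).
Determinant of the coordinate differences = 120·(-100) − (-40)·(-155) = -18200.
∂h/∂x = [(-0.3)·(-100) − (-0.1)·(-155)] / -18200 = -0.0007967
∂h/∂y = [120·(-0.1) − (-40)·(-0.3)] / -18200 = +0.001319
Flow direction (−∇h) has components (+0.0007967 E, -0.001319 N).
Azimuth = atan2(E, N) = atan2(+0.0007967, -0.001319) = 148.9° ≈ 149°.

149°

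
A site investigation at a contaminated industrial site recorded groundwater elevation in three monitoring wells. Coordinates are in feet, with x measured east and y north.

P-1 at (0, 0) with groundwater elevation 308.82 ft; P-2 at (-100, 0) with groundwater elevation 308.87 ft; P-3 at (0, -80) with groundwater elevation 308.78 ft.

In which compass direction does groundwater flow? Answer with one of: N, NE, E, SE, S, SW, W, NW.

SE

∂h/∂x = (308.87 − 308.82) / (-100 − 0) = -0.0005000
∂h/∂y = (308.78 − 308.82) / (-80 − 0) = +0.0005000
Flow = −∇h = (+0.0005000 east, -0.0005000 north), which points southeast.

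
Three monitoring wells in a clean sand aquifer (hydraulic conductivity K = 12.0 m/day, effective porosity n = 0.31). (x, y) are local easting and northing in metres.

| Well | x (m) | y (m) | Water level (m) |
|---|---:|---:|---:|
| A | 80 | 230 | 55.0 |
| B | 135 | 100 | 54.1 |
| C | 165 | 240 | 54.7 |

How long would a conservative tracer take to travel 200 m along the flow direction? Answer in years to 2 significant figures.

Taking A as reference: B−A = (55, -130, -0.9); C−A = (85, 10, -0.3).
Solve a·Δx + b·Δy = Δh: det = 55·10 − 85·(-130) = 11600.
∂h/∂x = [(-0.9)·10 − (-0.3)·(-130)] / 11600 = -0.004138
∂h/∂y = [55·(-0.3) − 85·(-0.9)] / 11600 = +0.005172
|∇h| = √(-0.004138² + 0.005172²) = 0.006624
Seepage velocity v = K·i/n = 12.0 × 0.006624 / 0.31 = 0.2564 m/day.
t = 200 / 0.2564 = 780 days = 2.14 years.

2.1 years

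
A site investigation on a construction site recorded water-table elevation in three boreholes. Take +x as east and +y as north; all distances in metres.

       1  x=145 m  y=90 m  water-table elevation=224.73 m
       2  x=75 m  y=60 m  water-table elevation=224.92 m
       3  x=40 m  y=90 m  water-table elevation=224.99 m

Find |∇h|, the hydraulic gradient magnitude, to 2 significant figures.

With h = a·x + b·y + c and 1 as origin, the differences give:
  (-70)·a + (-30)·b = +0.19
  (-105)·a + 0·b = +0.26
Eliminate b (×0 and ×(-30), subtract): -3150·a = 7.800 → a = ∂h/∂x = -0.002476
Back-substitute: b = ∂h/∂y = -0.0005556.
|∇h| = √(-0.002476² + -0.0005556²) = 0.002538

0.0025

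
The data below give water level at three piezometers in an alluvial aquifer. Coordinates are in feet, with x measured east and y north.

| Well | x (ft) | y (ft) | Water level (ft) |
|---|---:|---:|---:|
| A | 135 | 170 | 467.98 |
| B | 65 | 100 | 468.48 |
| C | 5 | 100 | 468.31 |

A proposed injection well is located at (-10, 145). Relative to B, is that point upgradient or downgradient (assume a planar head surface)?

Taking A as reference: B−A = (-70, -70, +0.50); C−A = (-130, -70, +0.33).
Determinant of the coordinate differences = (-70)·(-70) − (-130)·(-70) = -4200.
∂h/∂x = [(+0.50)·(-70) − (+0.33)·(-70)] / -4200 = +0.002833
∂h/∂y = [(-70)·(+0.33) − (-130)·(+0.50)] / -4200 = -0.009976
Head at (-10, 145) = 467.98 + (+0.002833)·(-145) + (-0.009976)·(-25) = 467.82 ft.
That is lower than the 468.48 ft at B, so the point is downgradient.

downgradient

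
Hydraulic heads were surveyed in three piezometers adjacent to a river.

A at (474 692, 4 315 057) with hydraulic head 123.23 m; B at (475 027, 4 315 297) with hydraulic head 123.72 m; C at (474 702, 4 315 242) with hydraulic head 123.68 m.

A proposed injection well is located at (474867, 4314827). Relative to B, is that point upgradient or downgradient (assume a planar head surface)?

With h = a·x + b·y + c and A as origin, the differences give:
  335·a + 240·b = +0.49
  10·a + 185·b = +0.45
Eliminate b (×185 and ×240, subtract): 59575·a = -17.350 → a = ∂h/∂x = -0.0002912
Back-substitute: b = ∂h/∂y = +0.002448.
Head at (474867, 4314827) = 123.23 + (-0.0002912)·(175) + (+0.002448)·(-230) = 122.62 m.
That is lower than the 123.72 m at B, so the point is downgradient.

downgradient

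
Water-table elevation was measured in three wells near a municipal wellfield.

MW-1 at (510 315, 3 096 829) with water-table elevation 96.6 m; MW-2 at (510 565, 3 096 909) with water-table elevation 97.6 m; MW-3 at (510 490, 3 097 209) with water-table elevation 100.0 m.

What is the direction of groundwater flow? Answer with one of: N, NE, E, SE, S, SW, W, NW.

S

Taking MW-1 as reference: MW-2−MW-1 = (250, 80, +1.0); MW-3−MW-1 = (175, 380, +3.4).
Determinant of the coordinate differences = 250·380 − 175·80 = 81000.
∂h/∂x = [(+1.0)·380 − (+3.4)·80] / 81000 = +0.001333
∂h/∂y = [250·(+3.4) − 175·(+1.0)] / 81000 = +0.008333
Flow = −∇h = (-0.001333 east, -0.008333 north), which points south.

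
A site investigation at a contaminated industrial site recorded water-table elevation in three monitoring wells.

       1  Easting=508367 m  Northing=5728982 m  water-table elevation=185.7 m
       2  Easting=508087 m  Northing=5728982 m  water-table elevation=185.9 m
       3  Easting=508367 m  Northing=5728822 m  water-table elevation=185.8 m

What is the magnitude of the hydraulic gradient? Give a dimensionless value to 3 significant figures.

∂h/∂x = (185.9 − 185.7) / (508087 − 508367) = -0.0007143
∂h/∂y = (185.8 − 185.7) / (5728822 − 5728982) = -0.0006250
|∇h| = √(-0.0007143² + -0.0006250²) = 0.0009491

0.000949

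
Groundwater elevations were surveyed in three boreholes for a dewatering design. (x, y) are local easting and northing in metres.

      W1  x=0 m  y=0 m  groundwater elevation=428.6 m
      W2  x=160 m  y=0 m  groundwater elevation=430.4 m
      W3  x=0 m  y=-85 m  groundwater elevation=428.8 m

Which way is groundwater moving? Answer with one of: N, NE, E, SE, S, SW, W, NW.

∂h/∂x = (430.4 − 428.6) / (160 − 0) = +0.01125
∂h/∂y = (428.8 − 428.6) / (-85 − 0) = -0.002353
Flow = −∇h = (-0.01125 east, +0.002353 north), which points west.

W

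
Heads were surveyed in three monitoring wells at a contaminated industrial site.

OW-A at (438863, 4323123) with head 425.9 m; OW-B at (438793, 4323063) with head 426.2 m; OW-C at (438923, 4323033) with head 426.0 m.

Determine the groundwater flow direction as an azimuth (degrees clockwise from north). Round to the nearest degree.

040°

Taking OW-A as reference: OW-B−OW-A = (-70, -60, +0.3); OW-C−OW-A = (60, -90, +0.1).
Solve a·Δx + b·Δy = Δh: det = (-70)·(-90) − 60·(-60) = 9900.
∂h/∂x = [(+0.3)·(-90) − (+0.1)·(-60)] / 9900 = -0.002121
∂h/∂y = [(-70)·(+0.1) − 60·(+0.3)] / 9900 = -0.002525
Flow direction (−∇h) has components (+0.002121 E, +0.002525 N).
Azimuth = atan2(E, N) = atan2(+0.002121, +0.002525) = 40.0° ≈ 040°.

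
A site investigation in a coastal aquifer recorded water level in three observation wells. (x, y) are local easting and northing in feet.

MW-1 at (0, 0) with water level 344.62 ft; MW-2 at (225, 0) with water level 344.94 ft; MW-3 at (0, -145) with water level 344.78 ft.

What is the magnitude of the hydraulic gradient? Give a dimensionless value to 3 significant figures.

0.00180

∂h/∂x = (344.94 − 344.62) / (225 − 0) = +0.001422
∂h/∂y = (344.78 − 344.62) / (-145 − 0) = -0.001103
|∇h| = √(0.001422² + -0.001103²) = 0.0018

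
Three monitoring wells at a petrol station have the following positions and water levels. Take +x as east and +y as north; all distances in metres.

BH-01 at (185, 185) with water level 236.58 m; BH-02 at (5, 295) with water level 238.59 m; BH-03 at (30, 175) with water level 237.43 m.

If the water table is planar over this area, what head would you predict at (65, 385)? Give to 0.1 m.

Taking BH-01 as reference: BH-02−BH-01 = (-180, 110, +2.01); BH-03−BH-01 = (-155, -10, +0.85).
Solve a·Δx + b·Δy = Δh: det = (-180)·(-10) − (-155)·110 = 18850.
∂h/∂x = [(+2.01)·(-10) − (+0.85)·110] / 18850 = -0.006027
∂h/∂y = [(-180)·(+0.85) − (-155)·(+2.01)] / 18850 = +0.008411
h(65, 385) = 236.58 + (-0.006027)·(-120) + (+0.008411)·(200) = 236.58 +0.723 +1.682 = 238.985 m.

239.0 m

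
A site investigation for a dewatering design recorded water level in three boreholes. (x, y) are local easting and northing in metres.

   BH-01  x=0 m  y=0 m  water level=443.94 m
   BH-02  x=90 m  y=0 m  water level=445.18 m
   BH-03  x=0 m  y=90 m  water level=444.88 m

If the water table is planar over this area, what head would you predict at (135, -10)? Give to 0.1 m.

445.7 m

∂h/∂x = (445.18 − 443.94) / (90 − 0) = +0.01378
∂h/∂y = (444.88 − 443.94) / (90 − 0) = +0.01044
h(135, -10) = 443.94 + (+0.01378)·(135) + (+0.01044)·(-10) = 443.94 +1.860 -0.104 = 445.696 m.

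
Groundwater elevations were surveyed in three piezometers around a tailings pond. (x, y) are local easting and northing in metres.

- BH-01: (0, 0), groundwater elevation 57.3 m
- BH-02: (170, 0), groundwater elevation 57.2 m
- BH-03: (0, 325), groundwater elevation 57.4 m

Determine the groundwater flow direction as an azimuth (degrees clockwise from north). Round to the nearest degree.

∂h/∂x = (57.2 − 57.3) / (170 − 0) = -0.0005882
∂h/∂y = (57.4 − 57.3) / (325 − 0) = +0.0003077
Flow direction (−∇h) has components (+0.0005882 E, -0.0003077 N).
Azimuth = atan2(E, N) = atan2(+0.0005882, -0.0003077) = 117.6° ≈ 118°.

118°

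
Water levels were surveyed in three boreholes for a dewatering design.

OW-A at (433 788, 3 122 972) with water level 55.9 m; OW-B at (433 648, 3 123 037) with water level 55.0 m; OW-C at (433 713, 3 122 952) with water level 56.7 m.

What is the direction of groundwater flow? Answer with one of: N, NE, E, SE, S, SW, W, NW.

N

Taking OW-A as reference: OW-B−OW-A = (-140, 65, -0.9); OW-C−OW-A = (-75, -20, +0.8).
Determinant of the coordinate differences = (-140)·(-20) − (-75)·65 = 7675.
∂h/∂x = [(-0.9)·(-20) − (+0.8)·65] / 7675 = -0.004430
∂h/∂y = [(-140)·(+0.8) − (-75)·(-0.9)] / 7675 = -0.02339
Flow = −∇h = (+0.004430 east, +0.02339 north), which points north.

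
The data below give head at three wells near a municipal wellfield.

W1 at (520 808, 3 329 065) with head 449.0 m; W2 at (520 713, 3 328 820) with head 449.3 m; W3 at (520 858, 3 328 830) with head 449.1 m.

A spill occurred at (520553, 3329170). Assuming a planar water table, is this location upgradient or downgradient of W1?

upgradient

With h = a·x + b·y + c and W1 as origin, the differences give:
  (-95)·a + (-245)·b = +0.3
  50·a + (-235)·b = +0.1
Eliminate b (×(-235) and ×(-245), subtract): 34575·a = -46.00 → a = ∂h/∂x = -0.001330
Back-substitute: b = ∂h/∂y = -0.0007086.
Head at (520553, 3329170) = 449.0 + (-0.001330)·(-255) + (-0.0007086)·(105) = 449.26 m.
That is higher than the 449.0 m at W1, so the point is upgradient.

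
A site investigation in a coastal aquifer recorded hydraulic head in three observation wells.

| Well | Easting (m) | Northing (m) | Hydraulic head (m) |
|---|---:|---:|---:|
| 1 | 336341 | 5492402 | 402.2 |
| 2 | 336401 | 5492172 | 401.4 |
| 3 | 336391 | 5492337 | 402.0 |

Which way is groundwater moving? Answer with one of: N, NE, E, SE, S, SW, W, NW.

S

With h = a·x + b·y + c and 1 as origin, the differences give:
  60·a + (-230)·b = -0.8
  50·a + (-65)·b = -0.2
Eliminate b (×(-65) and ×(-230), subtract): 7600·a = 6.00 → a = ∂h/∂x = +0.0007895
Back-substitute: b = ∂h/∂y = +0.003684.
Flow = −∇h = (-0.0007895 east, -0.003684 north), which points south.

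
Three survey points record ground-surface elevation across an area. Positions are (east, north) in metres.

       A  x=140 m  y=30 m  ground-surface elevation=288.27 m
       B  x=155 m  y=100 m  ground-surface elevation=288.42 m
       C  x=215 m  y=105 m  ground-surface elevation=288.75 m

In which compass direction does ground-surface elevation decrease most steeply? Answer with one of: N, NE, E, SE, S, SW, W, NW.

Differences from A: to B (Δx, Δy, Δh) = (15, 70, +0.15); to C = (75, 75, +0.48).
Solve a·Δx + b·Δy = Δz: det = 15·75 − 75·70 = -4125.
∂z/∂x = [(+0.15)·75 − (+0.48)·70] / -4125 = +0.005418
∂z/∂y = [15·(+0.48) − 75·(+0.15)] / -4125 = +0.0009818
Steepest decrease is along −∇f = (-0.005418 E, -0.0009818 N) → west.

W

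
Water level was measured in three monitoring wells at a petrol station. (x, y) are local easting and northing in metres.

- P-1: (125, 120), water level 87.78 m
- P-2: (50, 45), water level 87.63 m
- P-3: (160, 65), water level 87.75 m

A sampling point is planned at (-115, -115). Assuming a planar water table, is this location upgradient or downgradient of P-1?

downgradient

With h = a·x + b·y + c and P-1 as origin, the differences give:
  (-75)·a + (-75)·b = -0.15
  35·a + (-55)·b = -0.03
Eliminate b (×(-55) and ×(-75), subtract): 6750·a = 6.000 → a = ∂h/∂x = +0.0008889
Back-substitute: b = ∂h/∂y = +0.001111.
Head at (-115, -115) = 87.78 + (+0.0008889)·(-240) + (+0.001111)·(-235) = 87.31 m.
That is lower than the 87.78 m at P-1, so the point is downgradient.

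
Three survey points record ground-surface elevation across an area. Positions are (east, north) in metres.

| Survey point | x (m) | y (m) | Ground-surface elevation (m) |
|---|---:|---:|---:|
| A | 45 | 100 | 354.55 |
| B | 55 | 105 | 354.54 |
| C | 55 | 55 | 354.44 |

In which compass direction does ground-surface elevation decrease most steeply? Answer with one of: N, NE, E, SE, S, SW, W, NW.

SE

Taking A as reference: B−A = (10, 5, -0.01); C−A = (10, -45, -0.11).
Solve a·Δx + b·Δy = Δz: det = 10·(-45) − 10·5 = -500.
∂z/∂x = [(-0.01)·(-45) − (-0.11)·5] / -500 = -0.002000
∂z/∂y = [10·(-0.11) − 10·(-0.01)] / -500 = +0.002000
Steepest decrease is along −∇f = (+0.002000 E, -0.002000 N) → southeast.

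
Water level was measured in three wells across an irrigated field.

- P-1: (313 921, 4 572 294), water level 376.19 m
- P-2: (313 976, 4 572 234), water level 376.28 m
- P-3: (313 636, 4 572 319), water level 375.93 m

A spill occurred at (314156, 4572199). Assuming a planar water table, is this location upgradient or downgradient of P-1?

Differences from P-1: to P-2 (Δx, Δy, Δh) = (55, -60, +0.09); to P-3 = (-285, 25, -0.26).
Determinant of the coordinate differences = 55·25 − (-285)·(-60) = -15725.
∂h/∂x = [(+0.09)·25 − (-0.26)·(-60)] / -15725 = +0.0008490
∂h/∂y = [55·(-0.26) − (-285)·(+0.09)] / -15725 = -0.0007218
Head at (314156, 4572199) = 376.19 + (+0.0008490)·(235) + (-0.0007218)·(-95) = 376.46 m.
That is higher than the 376.19 m at P-1, so the point is upgradient.

upgradient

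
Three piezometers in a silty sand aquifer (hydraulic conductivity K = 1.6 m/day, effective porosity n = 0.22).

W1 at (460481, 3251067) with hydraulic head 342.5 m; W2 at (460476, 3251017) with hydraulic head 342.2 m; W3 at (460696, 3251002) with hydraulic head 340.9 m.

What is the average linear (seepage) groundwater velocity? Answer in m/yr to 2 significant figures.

Taking W1 as reference: W2−W1 = (-5, -50, -0.3); W3−W1 = (215, -65, -1.6).
Determinant of the coordinate differences = (-5)·(-65) − 215·(-50) = 11075.
∂h/∂x = [(-0.3)·(-65) − (-1.6)·(-50)] / 11075 = -0.005463
∂h/∂y = [(-5)·(-1.6) − 215·(-0.3)] / 11075 = +0.006546
|∇h| = √(-0.005463² + 0.006546²) = 0.008526
Seepage velocity v = K·i/n = 1.6 × 0.008526 / 0.22 = 0.06201 m/day = 22.65 m/yr.

23 m/yr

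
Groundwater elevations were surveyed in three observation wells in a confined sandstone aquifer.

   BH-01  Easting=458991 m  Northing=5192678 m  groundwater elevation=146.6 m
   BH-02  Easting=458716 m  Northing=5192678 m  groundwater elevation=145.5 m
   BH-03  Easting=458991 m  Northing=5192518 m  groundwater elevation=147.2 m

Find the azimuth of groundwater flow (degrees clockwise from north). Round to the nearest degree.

∂h/∂x = (145.5 − 146.6) / (458716 − 458991) = +0.004000
∂h/∂y = (147.2 − 146.6) / (5192518 − 5192678) = -0.003750
Flow direction (−∇h) has components (-0.004000 E, +0.003750 N).
Azimuth = atan2(E, N) = atan2(-0.004000, +0.003750) = 313.2° ≈ 313°.

313°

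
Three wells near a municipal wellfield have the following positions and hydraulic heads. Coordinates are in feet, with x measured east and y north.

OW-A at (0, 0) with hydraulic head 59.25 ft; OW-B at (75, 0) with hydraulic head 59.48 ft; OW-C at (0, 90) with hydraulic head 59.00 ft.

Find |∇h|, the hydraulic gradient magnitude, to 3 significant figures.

∂h/∂x = (59.48 − 59.25) / (75 − 0) = +0.003067
∂h/∂y = (59.00 − 59.25) / (90 − 0) = -0.002778
|∇h| = √(0.003067² + -0.002778²) = 0.004138

0.00414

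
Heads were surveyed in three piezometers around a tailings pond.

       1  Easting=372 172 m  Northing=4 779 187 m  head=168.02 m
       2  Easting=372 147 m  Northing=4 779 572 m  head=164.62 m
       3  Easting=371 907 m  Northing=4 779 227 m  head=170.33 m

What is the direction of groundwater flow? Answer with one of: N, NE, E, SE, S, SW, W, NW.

Differences from 1: to 2 (Δx, Δy, Δh) = (-25, 385, -3.40); to 3 = (-265, 40, +2.31).
Determinant of the coordinate differences = (-25)·40 − (-265)·385 = 101025.
∂h/∂x = [(-3.40)·40 − (+2.31)·385] / 101025 = -0.01015
∂h/∂y = [(-25)·(+2.31) − (-265)·(-3.40)] / 101025 = -0.009490
Flow = −∇h = (+0.01015 east, +0.009490 north), which points northeast.

NE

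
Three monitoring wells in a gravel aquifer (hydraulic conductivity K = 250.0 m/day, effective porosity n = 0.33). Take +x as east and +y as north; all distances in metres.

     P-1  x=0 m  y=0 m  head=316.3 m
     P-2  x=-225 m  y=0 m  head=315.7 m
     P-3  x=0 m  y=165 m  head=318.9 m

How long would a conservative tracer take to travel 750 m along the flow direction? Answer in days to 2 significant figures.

∂h/∂x = (315.7 − 316.3) / (-225 − 0) = +0.002667
∂h/∂y = (318.9 − 316.3) / (165 − 0) = +0.01576
|∇h| = √(0.002667² + 0.01576²) = 0.01598
Seepage velocity v = K·i/n = 250.0 × 0.01598 / 0.33 = 12.11 m/day.
t = 750 / 12.11 = 61.93 days.

62 days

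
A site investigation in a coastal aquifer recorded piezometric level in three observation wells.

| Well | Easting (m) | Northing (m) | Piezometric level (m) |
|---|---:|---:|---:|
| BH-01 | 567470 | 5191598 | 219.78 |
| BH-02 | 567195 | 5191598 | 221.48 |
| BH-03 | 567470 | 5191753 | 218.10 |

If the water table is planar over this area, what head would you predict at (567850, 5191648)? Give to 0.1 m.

∂h/∂x = (221.48 − 219.78) / (567195 − 567470) = -0.006182
∂h/∂y = (218.10 − 219.78) / (5191753 − 5191598) = -0.01084
h(567850, 5191648) = 219.78 + (-0.006182)·(380) + (-0.01084)·(50) = 219.78 -2.349 -0.542 = 216.889 m.

216.9 m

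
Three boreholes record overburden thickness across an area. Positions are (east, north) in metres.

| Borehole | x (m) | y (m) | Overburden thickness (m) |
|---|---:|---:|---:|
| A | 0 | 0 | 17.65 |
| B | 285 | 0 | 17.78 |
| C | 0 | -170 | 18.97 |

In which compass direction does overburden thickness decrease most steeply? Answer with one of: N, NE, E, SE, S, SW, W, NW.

∂d/∂x = (17.78 − 17.65) / (285 − 0) = +0.0004561
∂d/∂y = (18.97 − 17.65) / (-170 − 0) = -0.007765
Steepest decrease is along −∇f = (-0.0004561 E, +0.007765 N) → north.

N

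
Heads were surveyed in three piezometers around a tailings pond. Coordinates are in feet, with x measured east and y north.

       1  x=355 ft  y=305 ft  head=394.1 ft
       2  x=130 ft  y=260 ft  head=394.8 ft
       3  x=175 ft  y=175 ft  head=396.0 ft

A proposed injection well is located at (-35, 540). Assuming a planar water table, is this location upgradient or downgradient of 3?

Taking 1 as reference: 2−1 = (-225, -45, +0.7); 3−1 = (-180, -130, +1.9).
Determinant of the coordinate differences = (-225)·(-130) − (-180)·(-45) = 21150.
∂h/∂x = [(+0.7)·(-130) − (+1.9)·(-45)] / 21150 = -0.0002600
∂h/∂y = [(-225)·(+1.9) − (-180)·(+0.7)] / 21150 = -0.01426
Head at (-35, 540) = 394.1 + (-0.0002600)·(-390) + (-0.01426)·(235) = 390.85 ft.
That is lower than the 396.0 ft at 3, so the point is downgradient.

downgradient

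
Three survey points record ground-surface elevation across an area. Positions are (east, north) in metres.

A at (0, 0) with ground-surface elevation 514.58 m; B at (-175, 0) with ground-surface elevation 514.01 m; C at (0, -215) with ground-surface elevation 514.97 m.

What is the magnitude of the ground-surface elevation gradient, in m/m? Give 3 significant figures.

0.00373 m/m

∂z/∂x = (514.01 − 514.58) / (-175 − 0) = +0.003257
∂z/∂y = (514.97 − 514.58) / (-215 − 0) = -0.001814
|∇f| = √(0.003257² + -0.001814²) = 0.003728 m/m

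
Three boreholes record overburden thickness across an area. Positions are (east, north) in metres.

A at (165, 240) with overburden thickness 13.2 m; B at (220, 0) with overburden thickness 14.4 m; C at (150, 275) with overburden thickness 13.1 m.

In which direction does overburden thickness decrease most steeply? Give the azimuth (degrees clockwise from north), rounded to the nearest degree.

Three-point gradient (reference A): Δ to B = (55, -240, +1.2), Δ to C = (-15, 35, -0.1).
∂d/∂x = -0.01075, ∂d/∂y = -0.007463 (det = -1675).
Steepest decrease is along −∇f: components (+0.01075 E, +0.007463 N).
Azimuth = atan2(+0.01075, +0.007463) = 55.2° ≈ 055°.

055°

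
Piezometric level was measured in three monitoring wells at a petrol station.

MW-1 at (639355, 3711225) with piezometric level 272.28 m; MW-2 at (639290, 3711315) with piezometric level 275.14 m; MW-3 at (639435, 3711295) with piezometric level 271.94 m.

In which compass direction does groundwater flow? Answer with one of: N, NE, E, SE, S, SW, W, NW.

Taking MW-1 as reference: MW-2−MW-1 = (-65, 90, +2.86); MW-3−MW-1 = (80, 70, -0.34).
Determinant of the coordinate differences = (-65)·70 − 80·90 = -11750.
∂h/∂x = [(+2.86)·70 − (-0.34)·90] / -11750 = -0.01964
∂h/∂y = [(-65)·(-0.34) − 80·(+2.86)] / -11750 = +0.01759
Flow = −∇h = (+0.01964 east, -0.01759 north), which points southeast.

SE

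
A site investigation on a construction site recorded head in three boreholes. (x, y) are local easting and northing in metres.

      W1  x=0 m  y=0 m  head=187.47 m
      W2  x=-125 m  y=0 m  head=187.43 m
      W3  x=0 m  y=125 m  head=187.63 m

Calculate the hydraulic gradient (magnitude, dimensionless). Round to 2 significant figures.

0.0013

∂h/∂x = (187.43 − 187.47) / (-125 − 0) = +0.0003200
∂h/∂y = (187.63 − 187.47) / (125 − 0) = +0.001280
|∇h| = √(0.0003200² + 0.001280²) = 0.001319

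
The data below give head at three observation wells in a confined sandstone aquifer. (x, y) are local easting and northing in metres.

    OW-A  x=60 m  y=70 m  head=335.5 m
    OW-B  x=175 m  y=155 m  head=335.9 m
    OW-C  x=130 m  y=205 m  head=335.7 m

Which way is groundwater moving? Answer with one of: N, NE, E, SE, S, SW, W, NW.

Three-point gradient (reference OW-A): Δ to OW-B = (115, 85, +0.4), Δ to OW-C = (70, 135, +0.2).
∂h/∂x = +0.003864, ∂h/∂y = -0.0005222 (det = 9575).
Flow = −∇h = (-0.003864 east, +0.0005222 north), which points west.

W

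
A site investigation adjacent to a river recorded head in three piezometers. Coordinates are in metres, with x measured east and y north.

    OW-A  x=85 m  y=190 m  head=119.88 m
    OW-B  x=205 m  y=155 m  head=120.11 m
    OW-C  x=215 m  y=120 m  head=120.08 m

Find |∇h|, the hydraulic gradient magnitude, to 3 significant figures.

Differences from OW-A: to OW-B (Δx, Δy, Δh) = (120, -35, +0.23); to OW-C = (130, -70, +0.20).
Determinant of the coordinate differences = 120·(-70) − 130·(-35) = -3850.
∂h/∂x = [(+0.23)·(-70) − (+0.20)·(-35)] / -3850 = +0.002364
∂h/∂y = [120·(+0.20) − 130·(+0.23)] / -3850 = +0.001532
|∇h| = √(0.002364² + 0.001532²) = 0.002817

0.00282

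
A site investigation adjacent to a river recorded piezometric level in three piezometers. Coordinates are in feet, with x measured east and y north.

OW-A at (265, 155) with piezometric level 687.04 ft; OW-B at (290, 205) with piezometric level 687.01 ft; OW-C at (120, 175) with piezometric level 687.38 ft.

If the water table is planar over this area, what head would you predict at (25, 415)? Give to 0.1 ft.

Taking OW-A as reference: OW-B−OW-A = (25, 50, -0.03); OW-C−OW-A = (-145, 20, +0.34).
Determinant of the coordinate differences = 25·20 − (-145)·50 = 7750.
∂h/∂x = [(-0.03)·20 − (+0.34)·50] / 7750 = -0.002271
∂h/∂y = [25·(+0.34) − (-145)·(-0.03)] / 7750 = +0.0005355
h(25, 415) = 687.04 + (-0.002271)·(-240) + (+0.0005355)·(260) = 687.04 +0.545 +0.139 = 687.724 ft.

687.7 ft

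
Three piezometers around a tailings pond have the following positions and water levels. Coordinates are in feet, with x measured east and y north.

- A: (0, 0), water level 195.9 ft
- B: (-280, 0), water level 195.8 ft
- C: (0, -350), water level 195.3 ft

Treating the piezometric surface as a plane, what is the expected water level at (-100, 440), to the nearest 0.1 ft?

196.6 ft

∂h/∂x = (195.8 − 195.9) / (-280 − 0) = +0.0003571
∂h/∂y = (195.3 − 195.9) / (-350 − 0) = +0.001714
h(-100, 440) = 195.9 + (+0.0003571)·(-100) + (+0.001714)·(440) = 195.9 -0.036 +0.754 = 196.619 ft.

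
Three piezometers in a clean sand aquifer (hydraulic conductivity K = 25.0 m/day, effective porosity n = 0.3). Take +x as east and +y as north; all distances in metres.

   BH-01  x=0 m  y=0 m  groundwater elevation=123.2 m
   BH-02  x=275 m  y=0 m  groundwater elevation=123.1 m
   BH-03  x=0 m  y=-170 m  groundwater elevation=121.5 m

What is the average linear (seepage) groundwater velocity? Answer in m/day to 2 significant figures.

∂h/∂x = (123.1 − 123.2) / (275 − 0) = -0.0003636
∂h/∂y = (121.5 − 123.2) / (-170 − 0) = +0.01000
|∇h| = √(-0.0003636² + 0.01000²) = 0.01001
Seepage velocity v = K·i/n = 25.0 × 0.01001 / 0.3 = 0.8342 m/day.

0.83 m/day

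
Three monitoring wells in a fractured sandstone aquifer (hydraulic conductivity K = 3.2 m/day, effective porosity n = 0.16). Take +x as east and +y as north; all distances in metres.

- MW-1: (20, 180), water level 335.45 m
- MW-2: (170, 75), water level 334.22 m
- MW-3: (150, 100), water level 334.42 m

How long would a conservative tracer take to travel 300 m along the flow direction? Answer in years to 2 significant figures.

Differences from MW-1: to MW-2 (Δx, Δy, Δh) = (150, -105, -1.23); to MW-3 = (130, -80, -1.03).
Determinant of the coordinate differences = 150·(-80) − 130·(-105) = 1650.
∂h/∂x = [(-1.23)·(-80) − (-1.03)·(-105)] / 1650 = -0.005909
∂h/∂y = [150·(-1.03) − 130·(-1.23)] / 1650 = +0.003273
|∇h| = √(-0.005909² + 0.003273²) = 0.006755
Seepage velocity v = K·i/n = 3.2 × 0.006755 / 0.16 = 0.1351 m/day.
t = 300 / 0.1351 = 2221 days = 6.08 years.

6.1 years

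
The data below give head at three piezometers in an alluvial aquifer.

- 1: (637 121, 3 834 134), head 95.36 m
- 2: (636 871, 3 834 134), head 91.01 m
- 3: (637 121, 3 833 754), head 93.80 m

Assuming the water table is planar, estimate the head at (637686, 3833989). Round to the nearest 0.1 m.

∂h/∂x = (91.01 − 95.36) / (636871 − 637121) = +0.01740
∂h/∂y = (93.80 − 95.36) / (3833754 − 3834134) = +0.004105
h(637686, 3833989) = 95.36 + (+0.01740)·(565) + (+0.004105)·(-145) = 95.36 +9.831 -0.595 = 104.596 m.

104.6 m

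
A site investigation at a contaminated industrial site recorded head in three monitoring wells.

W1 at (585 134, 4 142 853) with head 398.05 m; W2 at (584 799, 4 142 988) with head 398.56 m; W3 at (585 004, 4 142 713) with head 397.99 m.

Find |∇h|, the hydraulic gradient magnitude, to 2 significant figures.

0.0017

With h = a·x + b·y + c and W1 as origin, the differences give:
  (-335)·a + 135·b = +0.51
  (-130)·a + (-140)·b = -0.06
Eliminate b (×(-140) and ×135, subtract): 64450·a = -63.300 → a = ∂h/∂x = -0.0009822
Back-substitute: b = ∂h/∂y = +0.001341.
|∇h| = √(-0.0009822² + 0.001341²) = 0.001662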